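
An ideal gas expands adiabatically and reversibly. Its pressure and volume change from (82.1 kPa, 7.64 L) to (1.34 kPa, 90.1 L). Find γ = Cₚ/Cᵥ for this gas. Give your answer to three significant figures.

γ ≈ 1.67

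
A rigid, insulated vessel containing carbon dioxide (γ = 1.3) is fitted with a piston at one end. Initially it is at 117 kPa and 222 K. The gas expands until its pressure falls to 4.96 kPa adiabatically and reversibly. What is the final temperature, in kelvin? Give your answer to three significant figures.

T₂ ≈ 107 K

Adiabatic: T₂/T₁ = (P₂/P₁)^((γ−1)/γ).
T₂ = 222 × (4.96/117)^(0.231) = 107 K.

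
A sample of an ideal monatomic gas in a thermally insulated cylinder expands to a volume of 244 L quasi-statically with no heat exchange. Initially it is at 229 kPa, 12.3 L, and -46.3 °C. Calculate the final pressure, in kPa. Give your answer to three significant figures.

P₂ ≈ 1.58 kPa

Adiabatic: P₁V₁^γ = P₂V₂^γ ⇒ P₂ = P₁ (V₁/V₂)^γ.
γ = 5/3 for a monatomic ideal gas.
P₂ = 229 × (12.3/244)^(5/3) = 1.575 kPa.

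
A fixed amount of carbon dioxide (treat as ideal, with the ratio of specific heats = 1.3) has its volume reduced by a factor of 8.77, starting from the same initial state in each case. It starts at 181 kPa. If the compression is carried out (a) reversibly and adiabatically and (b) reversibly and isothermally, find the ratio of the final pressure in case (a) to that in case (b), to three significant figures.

P_adiabatic / P_isothermal ≈ 1.92

Isothermal: P_b = P₁(V₁/V₂) = 181×8.77.
Adiabatic: P_a = P₁(V₁/V₂)^γ = 181×8.77^(1.3).
P_a/P_b = (V₁/V₂)^(γ−1) = 8.77^(0.3) = 1.918.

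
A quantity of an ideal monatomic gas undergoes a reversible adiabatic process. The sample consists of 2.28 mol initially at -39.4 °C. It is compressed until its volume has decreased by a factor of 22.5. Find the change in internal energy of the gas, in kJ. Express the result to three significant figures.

Adiabatic: T₁V₁^(γ−1) = T₂V₂^(γ−1) ⇒ T₂ = T₁ (V₁/V₂)^(γ−1).
γ = 5/3 for a monatomic ideal gas, so γ−1 = 2/3.
T₁ = -39.4 °C = 233.7 K.
T₂ = 233.7 × 22.5^(2/3) = 1863 K.
Q = 0, so ΔU = W_on_gas = nCᵥΔT with Cᵥ = R/(γ−1) = 12.47 J/(mol·K).
ΔU = 2.28 × 12.47 × (1863 − 233.7) = 46330 J.

ΔU ≈ 46.3 kJ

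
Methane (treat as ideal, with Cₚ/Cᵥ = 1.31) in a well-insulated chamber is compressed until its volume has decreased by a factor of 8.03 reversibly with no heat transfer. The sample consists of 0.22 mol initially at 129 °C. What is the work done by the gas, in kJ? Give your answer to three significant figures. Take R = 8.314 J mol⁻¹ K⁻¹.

W ≈ -2.15 kJ

For a reversible adiabat TV^(γ−1) is constant, so T₂ = T₁ (V₁/V₂)^(γ−1).
T₁ = 129 °C = 402.1 K.
T₂ = 402.1 × 8.03^(0.31) = 767.1 K.
Q = 0, so ΔU = W_on_gas = nCᵥΔT with Cᵥ = R/(γ−1) = 26.82 J/(mol·K).
ΔU = 0.22 × 26.82 × (767.1 − 402.1) = 2153 J.
Work done by the gas = −ΔU = -2153 J.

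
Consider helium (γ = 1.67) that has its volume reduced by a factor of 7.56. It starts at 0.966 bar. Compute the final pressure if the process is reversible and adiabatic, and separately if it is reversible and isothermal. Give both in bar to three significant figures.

adiabatic: 28.3 bar; isothermal: 7.30 bar

Isothermal: P₂ = P₁(V₁/V₂) = 0.966×7.56 = 7.303 bar.
Adiabatic: P₂ = P₁(V₁/V₂)^γ = 0.966×7.56^(1.67) = 28.32 bar.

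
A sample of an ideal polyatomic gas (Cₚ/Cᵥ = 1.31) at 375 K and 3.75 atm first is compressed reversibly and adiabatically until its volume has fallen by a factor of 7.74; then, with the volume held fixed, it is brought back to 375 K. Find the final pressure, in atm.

P₃ ≈ 29.0 atm

Adiabatic step (PV^γ = const): P₂ = 3.75×7.74^(1.31) = 54.74 atm; T₂ = 375×7.74^(0.31) = 707.2 K.
Isochoric: P₃ = P₂(T₃/T₂) = 54.74 × (375/707.2) = 29.03 atm.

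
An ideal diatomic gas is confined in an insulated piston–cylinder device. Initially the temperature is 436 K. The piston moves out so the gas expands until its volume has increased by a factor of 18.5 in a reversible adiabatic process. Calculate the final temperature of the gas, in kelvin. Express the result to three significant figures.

Adiabatic: T₁V₁^(γ−1) = T₂V₂^(γ−1) ⇒ T₂ = T₁ (V₁/V₂)^(γ−1).
For a diatomic ideal gas γ = 7/5, so γ−1 = 2/5.
T₂ = 436 × (1/18.5)^(2/5) = 135.7 K.

T₂ ≈ 136 K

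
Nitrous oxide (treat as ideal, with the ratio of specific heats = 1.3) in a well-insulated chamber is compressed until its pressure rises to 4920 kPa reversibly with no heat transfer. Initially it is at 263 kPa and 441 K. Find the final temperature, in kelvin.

T₂ ≈ 867 K

Adiabatic: T₂/T₁ = (P₂/P₁)^((γ−1)/γ).
T₂ = 441 × (4920/263)^(0.231) = 866.9 K.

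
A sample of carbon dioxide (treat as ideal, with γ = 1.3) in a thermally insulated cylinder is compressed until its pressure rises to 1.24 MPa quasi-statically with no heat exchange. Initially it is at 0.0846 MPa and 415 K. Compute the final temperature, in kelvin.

T₂ ≈ 771 K

Along an adiabat T P^((1−γ)/γ) is constant, so T₂ = T₁ (P₂/P₁)^((γ−1)/γ).
T₂ = 415 × (1.24/0.0846)^(0.231) = 771.1 K.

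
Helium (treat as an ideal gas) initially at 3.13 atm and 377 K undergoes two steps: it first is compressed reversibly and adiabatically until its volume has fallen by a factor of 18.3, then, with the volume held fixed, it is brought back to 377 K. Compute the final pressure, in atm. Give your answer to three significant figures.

For a monatomic ideal gas γ = 5/3.
Adiabatic step (PV^γ = const): P₂ = 3.13×18.3^(5/3) = 397.8 atm; T₂ = 377×18.3^(2/3) = 2618 K.
Isochoric: P₃ = P₂(T₃/T₂) = 397.8 × (377/2618) = 57.28 atm.

P₃ ≈ 57.3 atm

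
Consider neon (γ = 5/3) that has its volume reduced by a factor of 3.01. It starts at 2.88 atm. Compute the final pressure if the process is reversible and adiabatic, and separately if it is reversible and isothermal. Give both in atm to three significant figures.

Isothermal: P₂ = P₁(V₁/V₂) = 2.88×3.01 = 8.669 atm.
Adiabatic: P₂ = P₁(V₁/V₂)^γ = 2.88×3.01^(5/3) = 18.07 atm.

adiabatic: 18.1 atm; isothermal: 8.67 atm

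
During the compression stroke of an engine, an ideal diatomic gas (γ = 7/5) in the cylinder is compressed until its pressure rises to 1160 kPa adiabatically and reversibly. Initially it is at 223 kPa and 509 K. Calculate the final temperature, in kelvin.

T₂ ≈ 815 K

Adiabatic: T₂/T₁ = (P₂/P₁)^((γ−1)/γ).
T₂ = 509 × (1160/223)^(2/7) = 815.3 K.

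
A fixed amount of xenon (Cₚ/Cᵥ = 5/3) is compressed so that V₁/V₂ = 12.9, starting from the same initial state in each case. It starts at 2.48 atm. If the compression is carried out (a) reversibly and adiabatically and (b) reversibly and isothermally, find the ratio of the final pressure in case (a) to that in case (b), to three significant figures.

P_adiabatic / P_isothermal ≈ 5.50

Isothermal: P_b = P₁(V₁/V₂) = 2.48×12.9.
Adiabatic: P_a = P₁(V₁/V₂)^γ = 2.48×12.9^(5/3).
P_a/P_b = (V₁/V₂)^(γ−1) = 12.9^(2/3) = 5.5.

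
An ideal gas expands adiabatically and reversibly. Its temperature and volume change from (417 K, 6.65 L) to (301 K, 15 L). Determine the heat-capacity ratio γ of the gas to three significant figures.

γ ≈ 1.40

TV^(γ−1) = const ⇒ γ − 1 = ln(T₂/T₁) / ln(V₁/V₂).
γ = 1 + ln(301/417) / ln(6.65/15) = 1.401.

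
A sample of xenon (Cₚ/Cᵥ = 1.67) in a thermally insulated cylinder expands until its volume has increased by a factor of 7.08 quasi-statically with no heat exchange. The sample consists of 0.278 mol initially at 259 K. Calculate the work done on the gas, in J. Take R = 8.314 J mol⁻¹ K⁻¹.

For a reversible adiabat TV^(γ−1) is constant, so T₂ = T₁ (V₁/V₂)^(γ−1).
T₂ = 259 × (1/7.08)^(0.67) = 69.79 K.
Q = 0, so ΔU = W_on_gas = nCᵥΔT with Cᵥ = R/(γ−1) = 12.41 J/(mol·K).
ΔU = 0.278 × 12.41 × (69.79 − 259) = -652.7 J.

W ≈ -653 J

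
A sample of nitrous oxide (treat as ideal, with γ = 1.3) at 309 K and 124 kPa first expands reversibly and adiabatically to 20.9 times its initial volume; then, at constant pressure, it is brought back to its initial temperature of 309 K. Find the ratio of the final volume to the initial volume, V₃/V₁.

Adiabatic step: V₂/V₁ = 20.9; T₂ = T₁·(1/20.9)^(0.3) = 124.1 K.
Isobaric step: V₃/V₂ = T₃/T₂ = 309/124.1.
V₃/V₁ = (V₂/V₁)(V₃/V₂) = 20.9 × (309/124.1) = 52.02.

V₃/V₁ ≈ 52.0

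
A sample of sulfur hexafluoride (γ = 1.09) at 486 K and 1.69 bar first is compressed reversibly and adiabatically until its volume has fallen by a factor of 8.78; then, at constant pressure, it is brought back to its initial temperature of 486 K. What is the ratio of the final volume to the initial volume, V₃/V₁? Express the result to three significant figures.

Adiabatic step: V₂/V₁ = 0.1139; T₂ = T₁·8.78^(0.09) = 591 K.
Isobaric step: V₃/V₂ = T₃/T₂ = 486/591.
V₃/V₁ = (V₂/V₁)(V₃/V₂) = 0.1139 × (486/591) = 0.09367.

V₃/V₁ ≈ 0.0937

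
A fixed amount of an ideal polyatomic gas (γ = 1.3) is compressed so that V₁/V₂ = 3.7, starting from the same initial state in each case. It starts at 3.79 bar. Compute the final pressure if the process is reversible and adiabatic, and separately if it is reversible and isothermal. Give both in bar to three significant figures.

Isothermal: P₂ = P₁(V₁/V₂) = 3.79×3.7 = 14.02 bar.
Adiabatic: P₂ = P₁(V₁/V₂)^γ = 3.79×3.7^(1.3) = 20.76 bar.

adiabatic: 20.8 bar; isothermal: 14.0 bar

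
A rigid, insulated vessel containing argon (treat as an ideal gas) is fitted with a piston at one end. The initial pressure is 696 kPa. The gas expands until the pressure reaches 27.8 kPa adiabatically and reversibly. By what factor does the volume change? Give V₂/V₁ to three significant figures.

V₂/V₁ ≈ 6.90

From PV^γ = const, V₂/V₁ = (P₁/P₂)^(1/γ).
For a monatomic ideal gas γ = 5/3.
V₂/V₁ = (696/27.8)^(3/5) = 6.905.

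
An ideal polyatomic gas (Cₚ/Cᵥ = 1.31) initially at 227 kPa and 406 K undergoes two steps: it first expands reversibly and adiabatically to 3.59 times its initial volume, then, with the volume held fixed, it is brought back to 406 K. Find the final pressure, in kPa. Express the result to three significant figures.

P₃ ≈ 63.2 kPa

Adiabatic step (PV^γ = const): P₂ = 227×(1/3.59)^(1.31) = 42.55 kPa; T₂ = 406×(1/3.59)^(0.31) = 273.2 K.
Isochoric: P₃ = P₂(T₃/T₂) = 42.55 × (406/273.2) = 63.23 kPa.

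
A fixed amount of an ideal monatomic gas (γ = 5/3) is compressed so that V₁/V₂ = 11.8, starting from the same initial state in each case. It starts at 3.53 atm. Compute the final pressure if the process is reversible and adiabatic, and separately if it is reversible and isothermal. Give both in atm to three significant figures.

Isothermal: P₂ = P₁(V₁/V₂) = 3.53×11.8 = 41.65 atm.
Adiabatic: P₂ = P₁(V₁/V₂)^γ = 3.53×11.8^(5/3) = 215.9 atm.

adiabatic: 216 atm; isothermal: 41.7 atm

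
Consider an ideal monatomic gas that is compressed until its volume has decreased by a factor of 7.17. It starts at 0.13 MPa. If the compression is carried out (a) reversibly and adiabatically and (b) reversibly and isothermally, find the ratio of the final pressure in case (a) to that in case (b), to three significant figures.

P_adiabatic / P_isothermal ≈ 3.72

For a monatomic ideal gas γ = 5/3.
Isothermal: P_b = P₁(V₁/V₂) = 0.13×7.17.
Adiabatic: P_a = P₁(V₁/V₂)^γ = 0.13×7.17^(5/3).
P_a/P_b = (V₁/V₂)^(γ−1) = 7.17^(2/3) = 3.718.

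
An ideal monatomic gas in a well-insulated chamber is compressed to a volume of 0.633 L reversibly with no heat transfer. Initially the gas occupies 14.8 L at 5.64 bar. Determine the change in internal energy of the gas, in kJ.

ΔU ≈ 89.9 kJ

γ = 5/3 for a monatomic ideal gas.
P₂ = P₁(V₁/V₂)^γ = 5.64×(14.8/0.633)^(5/3) = 1078 bar.
For a reversible adiabat, W_by_gas = (P₁V₁ − P₂V₂)/(γ−1).
W_by = (564000×0.0148 − 1.078×10^8×0.000633) / (2/3) = -89860 J.
Q = 0 ⇒ ΔU = −W_by = 89860 J.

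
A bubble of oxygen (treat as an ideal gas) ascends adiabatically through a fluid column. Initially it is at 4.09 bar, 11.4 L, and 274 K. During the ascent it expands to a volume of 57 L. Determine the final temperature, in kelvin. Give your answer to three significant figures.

T₂ ≈ 144 K

For a reversible adiabat TV^(γ−1) is constant, so T₂ = T₁ (V₁/V₂)^(γ−1).
γ = 7/5 for a diatomic ideal gas.
T₂ = 274 × (11.4/57)^(2/5) = 143.9 K.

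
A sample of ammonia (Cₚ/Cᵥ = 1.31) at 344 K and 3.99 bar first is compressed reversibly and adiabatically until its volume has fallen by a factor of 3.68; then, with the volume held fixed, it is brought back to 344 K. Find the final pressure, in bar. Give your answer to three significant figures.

P₃ ≈ 14.7 bar

Adiabatic step (PV^γ = const): P₂ = 3.99×3.68^(1.31) = 21.99 bar; T₂ = 344×3.68^(0.31) = 515.2 K.
Isochoric: P₃ = P₂(T₃/T₂) = 21.99 × (344/515.2) = 14.68 bar.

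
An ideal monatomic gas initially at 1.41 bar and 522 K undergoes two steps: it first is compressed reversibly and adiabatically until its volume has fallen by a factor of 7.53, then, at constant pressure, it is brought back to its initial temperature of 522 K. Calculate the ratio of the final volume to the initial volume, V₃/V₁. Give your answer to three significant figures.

For a monatomic ideal gas γ = 5/3.
Adiabatic step: V₂/V₁ = 0.1328; T₂ = T₁·7.53^(2/3) = 2005 K.
Isobaric step: V₃/V₂ = T₃/T₂ = 522/2005.
V₃/V₁ = (V₂/V₁)(V₃/V₂) = 0.1328 × (522/2005) = 0.03457.

V₃/V₁ ≈ 0.0346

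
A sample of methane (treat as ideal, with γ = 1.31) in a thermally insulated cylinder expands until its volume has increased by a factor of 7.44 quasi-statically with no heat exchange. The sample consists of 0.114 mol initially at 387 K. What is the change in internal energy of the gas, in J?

Adiabatic: T₁V₁^(γ−1) = T₂V₂^(γ−1) ⇒ T₂ = T₁ (V₁/V₂)^(γ−1).
T₂ = 387 × (1/7.44)^(0.31) = 207.7 K.
Q = 0, so ΔU = W_on_gas = nCᵥΔT with Cᵥ = R/(γ−1) = 26.82 J/(mol·K).
ΔU = 0.114 × 26.82 × (207.7 − 387) = -548.1 J.

ΔU ≈ -548 J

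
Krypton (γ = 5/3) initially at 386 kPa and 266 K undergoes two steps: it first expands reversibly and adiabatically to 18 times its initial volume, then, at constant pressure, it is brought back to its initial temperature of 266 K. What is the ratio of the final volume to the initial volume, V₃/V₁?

Adiabatic step: V₂/V₁ = 18; T₂ = T₁·(1/18)^(2/3) = 38.73 K.
Isobaric step: V₃/V₂ = T₃/T₂ = 266/38.73.
V₃/V₁ = (V₂/V₁)(V₃/V₂) = 18 × (266/38.73) = 123.6.

V₃/V₁ ≈ 124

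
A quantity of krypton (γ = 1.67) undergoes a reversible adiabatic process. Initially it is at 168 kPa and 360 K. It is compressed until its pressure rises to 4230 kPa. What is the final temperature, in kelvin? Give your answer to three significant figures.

T₂ ≈ 1310 K

Adiabatic: T₂/T₁ = (P₂/P₁)^((γ−1)/γ).
T₂ = 360 × (4230/168)^(0.401) = 1313 K.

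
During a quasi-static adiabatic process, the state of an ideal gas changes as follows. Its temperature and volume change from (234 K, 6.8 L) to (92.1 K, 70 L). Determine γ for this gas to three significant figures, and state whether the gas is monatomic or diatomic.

γ ≈ 1.40; diatomic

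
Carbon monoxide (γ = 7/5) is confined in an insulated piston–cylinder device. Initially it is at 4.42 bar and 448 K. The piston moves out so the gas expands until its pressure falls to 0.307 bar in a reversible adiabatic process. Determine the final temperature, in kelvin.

Adiabatic: T₂/T₁ = (P₂/P₁)^((γ−1)/γ).
T₂ = 448 × (0.307/4.42)^(2/7) = 209.1 K.

T₂ ≈ 209 K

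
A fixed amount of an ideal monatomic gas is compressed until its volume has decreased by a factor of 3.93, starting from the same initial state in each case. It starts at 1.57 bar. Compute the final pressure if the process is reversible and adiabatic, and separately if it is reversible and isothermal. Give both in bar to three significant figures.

For a monatomic ideal gas γ = 5/3.
Isothermal: P₂ = P₁(V₁/V₂) = 1.57×3.93 = 6.17 bar.
Adiabatic: P₂ = P₁(V₁/V₂)^γ = 1.57×3.93^(5/3) = 15.37 bar.

adiabatic: 15.4 bar; isothermal: 6.17 bar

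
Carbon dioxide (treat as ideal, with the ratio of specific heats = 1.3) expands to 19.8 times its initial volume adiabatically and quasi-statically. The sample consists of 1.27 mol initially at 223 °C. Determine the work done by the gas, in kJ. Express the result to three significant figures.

W ≈ 10.3 kJ

Adiabatic: T₁V₁^(γ−1) = T₂V₂^(γ−1) ⇒ T₂ = T₁ (V₁/V₂)^(γ−1).
T₁ = 223 °C = 496.1 K.
T₂ = 496.1 × (1/19.8)^(0.3) = 202.6 K.
Q = 0, so ΔU = W_on_gas = nCᵥΔT with Cᵥ = R/(γ−1) = 27.71 J/(mol·K).
ΔU = 1.27 × 27.71 × (202.6 − 496.1) = -10330 J.
Work done by the gas = −ΔU = 10330 J.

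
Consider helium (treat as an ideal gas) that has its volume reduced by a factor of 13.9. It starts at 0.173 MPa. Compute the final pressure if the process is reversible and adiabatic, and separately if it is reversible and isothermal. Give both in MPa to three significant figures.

For a monatomic ideal gas γ = 5/3.
Isothermal: P₂ = P₁(V₁/V₂) = 0.173×13.9 = 2.405 MPa.
Adiabatic: P₂ = P₁(V₁/V₂)^γ = 0.173×13.9^(5/3) = 13.9 MPa.

adiabatic: 13.9 MPa; isothermal: 2.40 MPa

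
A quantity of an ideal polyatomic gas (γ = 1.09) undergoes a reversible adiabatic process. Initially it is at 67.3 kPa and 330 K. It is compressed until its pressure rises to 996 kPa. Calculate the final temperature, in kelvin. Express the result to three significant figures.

Adiabatic: T₂/T₁ = (P₂/P₁)^((γ−1)/γ).
T₂ = 330 × (996/67.3)^(0.0826) = 412.2 K.

T₂ ≈ 412 K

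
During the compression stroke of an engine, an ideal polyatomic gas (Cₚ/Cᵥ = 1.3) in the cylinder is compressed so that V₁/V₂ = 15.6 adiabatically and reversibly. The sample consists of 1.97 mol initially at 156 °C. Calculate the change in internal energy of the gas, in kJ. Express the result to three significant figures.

ΔU ≈ 30.0 kJ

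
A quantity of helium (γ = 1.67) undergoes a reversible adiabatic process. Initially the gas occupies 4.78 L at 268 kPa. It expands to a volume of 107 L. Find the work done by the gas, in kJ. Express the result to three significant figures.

P₂ = P₁(V₁/V₂)^γ = 268×(4.78/107)^(1.67) = 1.492 kPa.
For a reversible adiabat, W_by_gas = (P₁V₁ − P₂V₂)/(γ−1).
W_by = (268000×0.00478 − 1492×0.107) / (0.67) = 1674 J.

W ≈ 1.67 kJ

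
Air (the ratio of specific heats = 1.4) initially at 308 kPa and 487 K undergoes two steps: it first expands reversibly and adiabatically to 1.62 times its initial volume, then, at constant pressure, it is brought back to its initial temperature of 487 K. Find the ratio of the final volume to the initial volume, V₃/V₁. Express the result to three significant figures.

Adiabatic step: V₂/V₁ = 1.62; T₂ = T₁·(1/1.62)^(0.4) = 401.5 K.
Isobaric step: V₃/V₂ = T₃/T₂ = 487/401.5.
V₃/V₁ = (V₂/V₁)(V₃/V₂) = 1.62 × (487/401.5) = 1.965.

V₃/V₁ ≈ 1.96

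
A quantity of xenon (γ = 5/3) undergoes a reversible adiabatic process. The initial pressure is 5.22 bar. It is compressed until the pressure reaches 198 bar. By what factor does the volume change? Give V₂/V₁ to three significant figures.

V₂/V₁ ≈ 0.113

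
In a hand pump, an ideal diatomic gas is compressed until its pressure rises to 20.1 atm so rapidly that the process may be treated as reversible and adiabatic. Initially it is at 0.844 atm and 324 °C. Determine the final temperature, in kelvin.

T₂ ≈ 1480 K

Adiabatic: T₂/T₁ = (P₂/P₁)^((γ−1)/γ).
For a diatomic ideal gas γ = 7/5, so (γ−1)/γ = 2/7.
T₁ = 324 °C = 597.1 K.
T₂ = 597.1 × (20.1/0.844)^(2/7) = 1477 K.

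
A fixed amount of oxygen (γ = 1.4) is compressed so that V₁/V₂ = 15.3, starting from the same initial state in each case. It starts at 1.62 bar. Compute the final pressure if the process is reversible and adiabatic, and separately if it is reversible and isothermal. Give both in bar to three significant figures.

adiabatic: 73.8 bar; isothermal: 24.8 bar

Isothermal: P₂ = P₁(V₁/V₂) = 1.62×15.3 = 24.79 bar.
Adiabatic: P₂ = P₁(V₁/V₂)^γ = 1.62×15.3^(1.4) = 73.8 bar.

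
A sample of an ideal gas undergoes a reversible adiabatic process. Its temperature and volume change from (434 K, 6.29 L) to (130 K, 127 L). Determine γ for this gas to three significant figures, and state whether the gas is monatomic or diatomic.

γ ≈ 1.40; diatomic

TV^(γ−1) = const ⇒ γ − 1 = ln(T₂/T₁) / ln(V₁/V₂).
γ = 1 + ln(130/434) / ln(6.29/127) = 1.401.
γ ≈ 1.40 is close to 7/5, so the gas is diatomic.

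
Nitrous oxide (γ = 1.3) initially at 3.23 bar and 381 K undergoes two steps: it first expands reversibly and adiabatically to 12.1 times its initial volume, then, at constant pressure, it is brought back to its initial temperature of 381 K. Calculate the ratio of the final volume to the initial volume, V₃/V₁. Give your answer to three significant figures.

Adiabatic step: V₂/V₁ = 12.1; T₂ = T₁·(1/12.1)^(0.3) = 180.3 K.
Isobaric step: V₃/V₂ = T₃/T₂ = 381/180.3.
V₃/V₁ = (V₂/V₁)(V₃/V₂) = 12.1 × (381/180.3) = 25.56.

V₃/V₁ ≈ 25.6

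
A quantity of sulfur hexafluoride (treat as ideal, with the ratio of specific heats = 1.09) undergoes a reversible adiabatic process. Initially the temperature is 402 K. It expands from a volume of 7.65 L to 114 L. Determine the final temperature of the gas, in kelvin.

T₂ ≈ 315 K

For a reversible adiabat TV^(γ−1) is constant, so T₂ = T₁ (V₁/V₂)^(γ−1).
T₂ = 402 × (7.65/114)^(0.09) = 315.2 K.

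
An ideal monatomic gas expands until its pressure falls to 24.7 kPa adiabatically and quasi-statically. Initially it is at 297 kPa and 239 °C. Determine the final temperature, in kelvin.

T₂ ≈ 189 K

Along an adiabat T P^((1−γ)/γ) is constant, so T₂ = T₁ (P₂/P₁)^((γ−1)/γ).
For a monatomic ideal gas γ = 5/3, so (γ−1)/γ = 2/5.
T₁ = 239 °C = 512.1 K.
T₂ = 512.1 × (24.7/297)^(2/5) = 189.4 K.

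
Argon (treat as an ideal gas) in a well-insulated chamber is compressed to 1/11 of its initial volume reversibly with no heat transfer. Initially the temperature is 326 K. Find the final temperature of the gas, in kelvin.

For a reversible adiabat TV^(γ−1) is constant, so T₂ = T₁ (V₁/V₂)^(γ−1).
For a monatomic ideal gas γ = 5/3, so γ−1 = 2/3.
T₂ = 326 × 11^(2/3) = 1612 K.

T₂ ≈ 1610 K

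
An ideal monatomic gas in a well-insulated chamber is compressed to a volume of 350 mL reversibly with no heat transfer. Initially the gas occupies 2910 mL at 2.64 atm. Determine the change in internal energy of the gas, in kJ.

γ = 5/3 for a monatomic ideal gas.
P₂ = P₁(V₁/V₂)^γ = 2.64×(2910/350)^(5/3) = 90.08 atm.
For a reversible adiabat, W_by_gas = (P₁V₁ − P₂V₂)/(γ−1).
W_by = (267500×0.00291 − 9.128×10^6×0.00035) / (2/3) = -3624 J.
Q = 0 ⇒ ΔU = −W_by = 3624 J.

ΔU ≈ 3.62 kJ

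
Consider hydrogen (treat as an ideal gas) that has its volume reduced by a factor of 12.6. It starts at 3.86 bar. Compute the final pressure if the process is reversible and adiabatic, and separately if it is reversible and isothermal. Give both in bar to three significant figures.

For a diatomic ideal gas γ = 7/5.
Isothermal: P₂ = P₁(V₁/V₂) = 3.86×12.6 = 48.64 bar.
Adiabatic: P₂ = P₁(V₁/V₂)^γ = 3.86×12.6^(7/5) = 134 bar.

adiabatic: 134 bar; isothermal: 48.6 bar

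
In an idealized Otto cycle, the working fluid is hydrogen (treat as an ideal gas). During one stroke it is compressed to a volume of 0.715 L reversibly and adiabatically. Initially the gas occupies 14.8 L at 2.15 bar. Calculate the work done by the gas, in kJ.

γ = 7/5 for a diatomic ideal gas.
P₂ = P₁(V₁/V₂)^γ = 2.15×(14.8/0.715)^(7/5) = 149.5 bar.
For a reversible adiabat, W_by_gas = (P₁V₁ − P₂V₂)/(γ−1).
W_by = (215000×0.0148 − 1.495×10^7×0.000715) / (2/5) = -18780 J.

W ≈ -18.8 kJ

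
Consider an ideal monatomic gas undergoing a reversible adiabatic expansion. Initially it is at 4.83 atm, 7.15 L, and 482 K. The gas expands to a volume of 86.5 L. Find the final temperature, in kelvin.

For a reversible adiabat TV^(γ−1) is constant, so T₂ = T₁ (V₁/V₂)^(γ−1).
γ = 5/3 for a monatomic ideal gas.
T₂ = 482 × (7.15/86.5)^(2/3) = 91.46 K.

T₂ ≈ 91.5 K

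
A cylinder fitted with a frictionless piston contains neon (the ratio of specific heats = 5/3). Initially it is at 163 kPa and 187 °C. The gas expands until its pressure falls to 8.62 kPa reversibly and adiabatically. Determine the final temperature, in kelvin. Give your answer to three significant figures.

T₂ ≈ 142 K

Adiabatic: T₂/T₁ = (P₂/P₁)^((γ−1)/γ).
T₁ = 187 °C = 460.1 K.
T₂ = 460.1 × (8.62/163)^(2/5) = 142 K.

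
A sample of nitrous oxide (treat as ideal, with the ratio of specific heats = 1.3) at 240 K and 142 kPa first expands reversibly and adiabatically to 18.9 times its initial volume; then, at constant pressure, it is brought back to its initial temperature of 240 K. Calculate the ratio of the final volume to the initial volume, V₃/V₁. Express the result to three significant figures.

V₃/V₁ ≈ 45.6

Adiabatic step: V₂/V₁ = 18.9; T₂ = T₁·(1/18.9)^(0.3) = 99.37 K.
Isobaric step: V₃/V₂ = T₃/T₂ = 240/99.37.
V₃/V₁ = (V₂/V₁)(V₃/V₂) = 18.9 × (240/99.37) = 45.65.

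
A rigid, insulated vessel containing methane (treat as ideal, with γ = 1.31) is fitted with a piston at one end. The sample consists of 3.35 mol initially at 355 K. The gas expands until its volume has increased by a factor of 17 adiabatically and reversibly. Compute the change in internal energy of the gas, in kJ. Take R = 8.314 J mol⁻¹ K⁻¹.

Adiabatic: T₁V₁^(γ−1) = T₂V₂^(γ−1) ⇒ T₂ = T₁ (V₁/V₂)^(γ−1).
T₂ = 355 × (1/17)^(0.31) = 147.5 K.
Q = 0, so ΔU = W_on_gas = nCᵥΔT with Cᵥ = R/(γ−1) = 26.82 J/(mol·K).
ΔU = 3.35 × 26.82 × (147.5 − 355) = -18640 J.

ΔU ≈ -18.6 kJ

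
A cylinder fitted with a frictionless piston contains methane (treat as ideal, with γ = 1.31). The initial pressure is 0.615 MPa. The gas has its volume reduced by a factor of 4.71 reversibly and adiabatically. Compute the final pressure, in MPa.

P₂ ≈ 4.68 MPa

Adiabatic: P₁V₁^γ = P₂V₂^γ ⇒ P₂ = P₁ (V₁/V₂)^γ.
P₂ = 0.615 × 4.71^(1.31) = 4.683 MPa.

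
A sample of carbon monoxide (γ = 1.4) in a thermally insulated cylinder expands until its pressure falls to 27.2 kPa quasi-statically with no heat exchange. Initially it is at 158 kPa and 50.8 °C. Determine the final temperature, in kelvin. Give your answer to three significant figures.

Along an adiabat T P^((1−γ)/γ) is constant, so T₂ = T₁ (P₂/P₁)^((γ−1)/γ).
T₁ = 50.8 °C = 323.9 K.
T₂ = 323.9 × (27.2/158)^(0.286) = 196 K.

T₂ ≈ 196 K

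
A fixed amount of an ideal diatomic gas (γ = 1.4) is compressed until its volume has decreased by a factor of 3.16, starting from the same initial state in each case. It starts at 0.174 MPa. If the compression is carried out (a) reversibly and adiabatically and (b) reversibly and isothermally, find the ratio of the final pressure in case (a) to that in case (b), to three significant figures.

Isothermal: P_b = P₁(V₁/V₂) = 0.174×3.16.
Adiabatic: P_a = P₁(V₁/V₂)^γ = 0.174×3.16^(1.4).
P_a/P_b = (V₁/V₂)^(γ−1) = 3.16^(0.4) = 1.584.

P_adiabatic / P_isothermal ≈ 1.58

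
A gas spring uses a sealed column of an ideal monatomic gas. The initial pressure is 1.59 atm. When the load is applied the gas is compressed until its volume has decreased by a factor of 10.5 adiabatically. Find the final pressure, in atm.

Since PV^γ is constant along a reversible adiabat, P₂ = P₁ (V₁/V₂)^γ.
For a monatomic ideal gas γ = 5/3.
P₂ = 1.59 × 10.5^(5/3) = 80.05 atm.

P₂ ≈ 80.1 atm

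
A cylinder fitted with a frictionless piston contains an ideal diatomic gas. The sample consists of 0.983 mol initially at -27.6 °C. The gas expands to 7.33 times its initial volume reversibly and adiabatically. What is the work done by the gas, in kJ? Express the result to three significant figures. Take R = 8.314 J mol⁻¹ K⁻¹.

W ≈ 2.76 kJ

For a reversible adiabat TV^(γ−1) is constant, so T₂ = T₁ (V₁/V₂)^(γ−1).
γ = 7/5 for a diatomic ideal gas, so γ−1 = 2/5.
T₁ = -27.6 °C = 245.5 K.
T₂ = 245.5 × (1/7.33)^(2/5) = 110.7 K.
Q = 0, so ΔU = W_on_gas = nCᵥΔT with Cᵥ = R/(γ−1) = 20.79 J/(mol·K).
ΔU = 0.983 × 20.79 × (110.7 − 245.5) = -2755 J.
Work done by the gas = −ΔU = 2755 J.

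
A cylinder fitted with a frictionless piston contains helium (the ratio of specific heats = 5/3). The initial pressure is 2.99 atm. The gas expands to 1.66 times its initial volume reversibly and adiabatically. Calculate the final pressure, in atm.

P₂ ≈ 1.28 atm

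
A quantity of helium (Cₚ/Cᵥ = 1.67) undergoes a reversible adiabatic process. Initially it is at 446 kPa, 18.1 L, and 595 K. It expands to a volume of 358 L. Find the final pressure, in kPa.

P₂ ≈ 3.05 kPa

Since PV^γ is constant along a reversible adiabat, P₂ = P₁ (V₁/V₂)^γ.
P₂ = 446 × (18.1/358)^(1.67) = 3.053 kPa.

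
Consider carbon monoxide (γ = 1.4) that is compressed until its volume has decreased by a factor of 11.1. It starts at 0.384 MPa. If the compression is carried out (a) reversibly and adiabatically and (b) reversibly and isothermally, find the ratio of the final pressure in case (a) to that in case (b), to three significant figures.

Isothermal: P_b = P₁(V₁/V₂) = 0.384×11.1.
Adiabatic: P_a = P₁(V₁/V₂)^γ = 0.384×11.1^(1.4).
P_a/P_b = (V₁/V₂)^(γ−1) = 11.1^(0.4) = 2.619.

P_adiabatic / P_isothermal ≈ 2.62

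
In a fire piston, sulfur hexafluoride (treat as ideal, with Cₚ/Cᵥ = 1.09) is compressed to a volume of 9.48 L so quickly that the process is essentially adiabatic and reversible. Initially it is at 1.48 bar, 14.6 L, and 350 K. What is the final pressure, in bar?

Since PV^γ is constant along a reversible adiabat, P₂ = P₁ (V₁/V₂)^γ.
P₂ = 1.48 × (14.6/9.48)^(1.09) = 2.37 bar.

P₂ ≈ 2.37 bar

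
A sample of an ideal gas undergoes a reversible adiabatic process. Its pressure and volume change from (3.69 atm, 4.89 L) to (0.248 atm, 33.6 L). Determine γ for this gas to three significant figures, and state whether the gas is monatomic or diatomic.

PV^γ = const ⇒ γ = ln(P₂/P₁) / ln(V₁/V₂).
γ = ln(0.248/3.69) / ln(4.89/33.6) = 1.401.
γ ≈ 1.40 is close to 7/5, so the gas is diatomic.

γ ≈ 1.40; diatomic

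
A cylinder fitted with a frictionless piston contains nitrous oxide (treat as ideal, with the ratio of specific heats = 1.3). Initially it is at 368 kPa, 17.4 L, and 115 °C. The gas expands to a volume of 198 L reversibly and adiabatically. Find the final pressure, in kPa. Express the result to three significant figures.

Adiabatic: P₁V₁^γ = P₂V₂^γ ⇒ P₂ = P₁ (V₁/V₂)^γ.
P₂ = 368 × (17.4/198)^(1.3) = 15.59 kPa.

P₂ ≈ 15.6 kPa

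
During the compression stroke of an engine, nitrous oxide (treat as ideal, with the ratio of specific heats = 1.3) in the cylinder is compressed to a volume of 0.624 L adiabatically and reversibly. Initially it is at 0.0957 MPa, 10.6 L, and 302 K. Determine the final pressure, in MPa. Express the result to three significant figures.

P₂ ≈ 3.80 MPa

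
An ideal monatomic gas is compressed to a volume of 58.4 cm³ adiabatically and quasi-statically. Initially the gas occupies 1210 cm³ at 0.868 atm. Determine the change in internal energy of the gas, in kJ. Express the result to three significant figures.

ΔU ≈ 1.04 kJ

γ = 5/3 for a monatomic ideal gas.
P₂ = P₁(V₁/V₂)^γ = 0.868×(1210/58.4)^(5/3) = 135.7 atm.
For a reversible adiabat, W_by_gas = (P₁V₁ − P₂V₂)/(γ−1).
W_by = (87950×0.00121 − 1.375×10^7×5.84×10^-5) / (2/3) = -1045 J.
Q = 0 ⇒ ΔU = −W_by = 1045 J.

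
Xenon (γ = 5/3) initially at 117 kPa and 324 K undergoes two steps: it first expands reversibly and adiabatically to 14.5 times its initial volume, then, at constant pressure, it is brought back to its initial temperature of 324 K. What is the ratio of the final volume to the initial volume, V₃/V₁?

V₃/V₁ ≈ 86.2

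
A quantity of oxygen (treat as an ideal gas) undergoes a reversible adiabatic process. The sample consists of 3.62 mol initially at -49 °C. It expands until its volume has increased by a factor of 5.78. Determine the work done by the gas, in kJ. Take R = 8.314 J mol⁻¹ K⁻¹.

Adiabatic: T₁V₁^(γ−1) = T₂V₂^(γ−1) ⇒ T₂ = T₁ (V₁/V₂)^(γ−1).
γ = 7/5 for a diatomic ideal gas, so γ−1 = 2/5.
T₁ = -49 °C = 224.1 K.
T₂ = 224.1 × (1/5.78)^(2/5) = 111.1 K.
Q = 0, so ΔU = W_on_gas = nCᵥΔT with Cᵥ = R/(γ−1) = 20.79 J/(mol·K).
ΔU = 3.62 × 20.79 × (111.1 − 224.1) = -8505 J.
Work done by the gas = −ΔU = 8505 J.

W ≈ 8.51 kJ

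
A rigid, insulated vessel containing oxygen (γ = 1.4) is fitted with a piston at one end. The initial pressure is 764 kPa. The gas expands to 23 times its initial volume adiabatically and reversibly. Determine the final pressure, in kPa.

P₂ ≈ 9.48 kPa

Adiabatic: P₁V₁^γ = P₂V₂^γ ⇒ P₂ = P₁ (V₁/V₂)^γ.
P₂ = 764 × (1/23)^(1.4) = 9.477 kPa.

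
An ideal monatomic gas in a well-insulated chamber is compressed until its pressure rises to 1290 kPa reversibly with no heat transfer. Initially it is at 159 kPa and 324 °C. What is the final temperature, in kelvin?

Along an adiabat T P^((1−γ)/γ) is constant, so T₂ = T₁ (P₂/P₁)^((γ−1)/γ).
For a monatomic ideal gas γ = 5/3, so (γ−1)/γ = 2/5.
T₁ = 324 °C = 597.1 K.
T₂ = 597.1 × (1290/159)^(2/5) = 1380 K.

T₂ ≈ 1380 K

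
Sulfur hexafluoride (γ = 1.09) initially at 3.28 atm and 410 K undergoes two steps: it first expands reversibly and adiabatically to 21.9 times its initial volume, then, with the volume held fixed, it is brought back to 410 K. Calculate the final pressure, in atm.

Adiabatic step (PV^γ = const): P₂ = 3.28×(1/21.9)^(1.09) = 0.1134 atm; T₂ = 410×(1/21.9)^(0.09) = 310.6 K.
Isochoric: P₃ = P₂(T₃/T₂) = 0.1134 × (410/310.6) = 0.1498 atm.

P₃ ≈ 0.150 atm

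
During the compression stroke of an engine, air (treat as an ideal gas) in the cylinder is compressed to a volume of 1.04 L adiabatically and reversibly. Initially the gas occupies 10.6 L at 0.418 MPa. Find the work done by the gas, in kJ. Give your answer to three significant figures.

γ = 7/5 for a diatomic ideal gas.
P₂ = P₁(V₁/V₂)^γ = 0.418×(10.6/1.04)^(7/5) = 10.78 MPa.
For a reversible adiabat, W_by_gas = (P₁V₁ − P₂V₂)/(γ−1).
W_by = (418000×0.0106 − 1.078×10^7×0.00104) / (2/5) = -16960 J.

W ≈ -17.0 kJ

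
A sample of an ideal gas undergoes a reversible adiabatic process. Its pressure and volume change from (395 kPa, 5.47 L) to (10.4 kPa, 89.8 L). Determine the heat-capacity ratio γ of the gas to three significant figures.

γ ≈ 1.30

PV^γ = const ⇒ γ = ln(P₂/P₁) / ln(V₁/V₂).
γ = ln(10.4/395) / ln(5.47/89.8) = 1.3.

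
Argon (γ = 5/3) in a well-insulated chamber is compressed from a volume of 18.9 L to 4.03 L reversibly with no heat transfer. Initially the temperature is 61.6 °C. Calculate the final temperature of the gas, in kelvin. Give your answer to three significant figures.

T₂ ≈ 938 K

For a reversible adiabat TV^(γ−1) is constant, so T₂ = T₁ (V₁/V₂)^(γ−1).
T₁ = 61.6 °C = 334.8 K.
T₂ = 334.8 × (18.9/4.03)^(2/3) = 937.9 K.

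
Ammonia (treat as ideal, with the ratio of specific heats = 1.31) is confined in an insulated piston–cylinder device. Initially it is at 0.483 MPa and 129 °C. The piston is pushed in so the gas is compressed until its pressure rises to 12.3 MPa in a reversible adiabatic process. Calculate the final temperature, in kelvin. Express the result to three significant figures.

Along an adiabat T P^((1−γ)/γ) is constant, so T₂ = T₁ (P₂/P₁)^((γ−1)/γ).
T₁ = 129 °C = 402.1 K.
T₂ = 402.1 × (12.3/0.483)^(0.237) = 865.2 K.

T₂ ≈ 865 K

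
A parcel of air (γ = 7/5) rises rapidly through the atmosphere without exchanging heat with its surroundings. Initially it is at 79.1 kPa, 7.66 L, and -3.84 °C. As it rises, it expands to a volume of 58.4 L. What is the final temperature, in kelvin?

T₂ ≈ 120 K

Adiabatic: T₁V₁^(γ−1) = T₂V₂^(γ−1) ⇒ T₂ = T₁ (V₁/V₂)^(γ−1).
T₁ = -3.84 °C = 269.3 K.
T₂ = 269.3 × (7.66/58.4)^(2/5) = 119.5 K.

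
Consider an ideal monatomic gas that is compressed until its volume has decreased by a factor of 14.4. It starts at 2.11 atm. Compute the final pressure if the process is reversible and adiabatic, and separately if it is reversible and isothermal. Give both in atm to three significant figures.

For a monatomic ideal gas γ = 5/3.
Isothermal: P₂ = P₁(V₁/V₂) = 2.11×14.4 = 30.38 atm.
Adiabatic: P₂ = P₁(V₁/V₂)^γ = 2.11×14.4^(5/3) = 179.8 atm.

adiabatic: 180 atm; isothermal: 30.4 atm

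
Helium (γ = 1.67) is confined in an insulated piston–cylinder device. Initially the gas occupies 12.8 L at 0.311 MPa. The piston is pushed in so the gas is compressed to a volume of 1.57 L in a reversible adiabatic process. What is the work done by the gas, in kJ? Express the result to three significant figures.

W ≈ -18.3 kJ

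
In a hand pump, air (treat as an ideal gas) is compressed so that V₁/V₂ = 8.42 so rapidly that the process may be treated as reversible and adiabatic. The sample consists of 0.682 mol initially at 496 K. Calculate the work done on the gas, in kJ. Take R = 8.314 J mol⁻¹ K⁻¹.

Adiabatic: T₁V₁^(γ−1) = T₂V₂^(γ−1) ⇒ T₂ = T₁ (V₁/V₂)^(γ−1).
γ = 7/5 for a diatomic ideal gas, so γ−1 = 2/5.
T₂ = 496 × 8.42^(2/5) = 1163 K.
Q = 0, so ΔU = W_on_gas = nCᵥΔT with Cᵥ = R/(γ−1) = 20.79 J/(mol·K).
ΔU = 0.682 × 20.79 × (1163 − 496) = 9456 J.

W ≈ 9.46 kJ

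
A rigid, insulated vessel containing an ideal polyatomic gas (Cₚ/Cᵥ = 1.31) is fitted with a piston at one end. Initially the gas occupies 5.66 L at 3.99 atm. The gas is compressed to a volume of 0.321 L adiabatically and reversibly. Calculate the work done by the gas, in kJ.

P₂ = P₁(V₁/V₂)^γ = 3.99×(5.66/0.321)^(1.31) = 171.3 atm.
For a reversible adiabat, W_by_gas = (P₁V₁ − P₂V₂)/(γ−1).
W_by = (404300×0.00566 − 1.735×10^7×0.000321) / (0.31) = -10590 J.

W ≈ -10.6 kJ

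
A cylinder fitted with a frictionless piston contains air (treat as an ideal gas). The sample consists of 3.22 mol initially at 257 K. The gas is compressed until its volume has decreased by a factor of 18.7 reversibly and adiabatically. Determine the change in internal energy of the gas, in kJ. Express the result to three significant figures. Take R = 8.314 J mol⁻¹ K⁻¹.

ΔU ≈ 38.3 kJ

Adiabatic: T₁V₁^(γ−1) = T₂V₂^(γ−1) ⇒ T₂ = T₁ (V₁/V₂)^(γ−1).
γ = 7/5 for a diatomic ideal gas, so γ−1 = 2/5.
T₂ = 257 × 18.7^(2/5) = 829.2 K.
Q = 0, so ΔU = W_on_gas = nCᵥΔT with Cᵥ = R/(γ−1) = 20.79 J/(mol·K).
ΔU = 3.22 × 20.79 × (829.2 − 257) = 38300 J.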